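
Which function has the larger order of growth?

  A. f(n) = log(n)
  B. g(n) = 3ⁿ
B

f(n) = log(n) is O(log n), while g(n) = 3ⁿ is O(3ⁿ).
Since O(3ⁿ) grows faster than O(log n), g(n) dominates.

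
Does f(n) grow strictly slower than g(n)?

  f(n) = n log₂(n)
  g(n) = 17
False

f(n) = n log₂(n) is O(n log n), and g(n) = 17 is O(1).
Since O(n log n) grows faster than or equal to O(1), f(n) = o(g(n)) is false.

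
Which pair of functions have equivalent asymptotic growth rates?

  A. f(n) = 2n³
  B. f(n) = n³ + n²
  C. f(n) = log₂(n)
A and B

Examining each function:
  A. 2n³ is O(n³)
  B. n³ + n² is O(n³)
  C. log₂(n) is O(log n)

Functions A and B both have the same complexity class.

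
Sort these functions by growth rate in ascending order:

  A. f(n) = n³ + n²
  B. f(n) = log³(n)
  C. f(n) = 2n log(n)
B < C < A

Comparing growth rates:
B = log³(n) is O(log³ n)
C = 2n log(n) is O(n log n)
A = n³ + n² is O(n³)

Therefore, the order from slowest to fastest is: B < C < A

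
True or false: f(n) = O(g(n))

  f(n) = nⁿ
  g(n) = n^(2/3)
False

f(n) = nⁿ is O(nⁿ), and g(n) = n^(2/3) is O(n^(2/3)).
Since O(nⁿ) grows faster than O(n^(2/3)), f(n) = O(g(n)) is false.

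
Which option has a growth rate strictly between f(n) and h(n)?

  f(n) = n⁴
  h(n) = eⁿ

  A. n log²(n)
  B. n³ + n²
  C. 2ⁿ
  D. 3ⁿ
C

We need g(n) with n⁴ = o(g(n)) and g(n) = o(eⁿ), i.e. O(n⁴) ≺ g ≺ O(eⁿ).
Check each option:
  A. n log²(n) — O(n log² n) does not grow strictly faster than f(n)
  B. n³ + n² — O(n³) does not grow strictly faster than f(n)
  C. 2ⁿ — O(2ⁿ) is strictly between O(n⁴) and O(eⁿ) ✓
  D. 3ⁿ — O(3ⁿ) does not grow strictly slower than h(n)

Only option C (2ⁿ) lies strictly between.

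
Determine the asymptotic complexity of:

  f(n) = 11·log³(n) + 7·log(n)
O(log³ n)

The dominant term in 11·log³(n) + 7·log(n) is 11·log³(n), which is Θ(log³ n).
Lower-order terms (7·log(n)) are asymptotically negligible.
Constants are absorbed, so the tightest bound is O(log³ n).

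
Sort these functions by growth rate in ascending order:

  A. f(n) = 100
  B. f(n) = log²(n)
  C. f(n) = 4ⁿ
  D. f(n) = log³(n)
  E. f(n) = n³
A < B < D < E < C

Comparing growth rates:
A = 100 is O(1)
B = log²(n) is O(log² n)
D = log³(n) is O(log³ n)
E = n³ is O(n³)
C = 4ⁿ is O(4ⁿ)

Therefore, the order from slowest to fastest is: A < B < D < E < C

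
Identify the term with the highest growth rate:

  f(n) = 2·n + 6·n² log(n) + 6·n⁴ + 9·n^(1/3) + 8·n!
8·n!

Looking at each term:
  - 2·n is O(n)
  - 6·n² log(n) is O(n² log n)
  - 6·n⁴ is O(n⁴)
  - 9·n^(1/3) is O(n^(1/3))
  - 8·n! is O(n!)

The term 8·n! (O(n!)) grows fastest and dominates all others.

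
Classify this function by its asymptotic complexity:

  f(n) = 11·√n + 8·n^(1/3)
O(√n)

The dominant term in 11·√n + 8·n^(1/3) is 11·√n, which is Θ(√n).
Lower-order terms (8·n^(1/3)) are asymptotically negligible.
Constants are absorbed, so the tightest bound is O(√n).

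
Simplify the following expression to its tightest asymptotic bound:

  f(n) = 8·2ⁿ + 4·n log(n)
Θ(2ⁿ)

Order the terms by growth rate: 4·n log(n) ≺ 8·2ⁿ.
The fastest-growing term 8·2ⁿ dominates as n → ∞; dropping its constant factor gives Θ(2ⁿ).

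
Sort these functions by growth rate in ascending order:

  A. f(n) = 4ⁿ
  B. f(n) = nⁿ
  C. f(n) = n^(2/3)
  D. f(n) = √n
D < C < A < B

Comparing growth rates:
D = √n is O(√n)
C = n^(2/3) is O(n^(2/3))
A = 4ⁿ is O(4ⁿ)
B = nⁿ is O(nⁿ)

Therefore, the order from slowest to fastest is: D < C < A < B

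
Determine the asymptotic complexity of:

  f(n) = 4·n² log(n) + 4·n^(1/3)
O(n² log n)

The dominant term in 4·n² log(n) + 4·n^(1/3) is 4·n² log(n), which is Θ(n² log n).
Lower-order terms (4·n^(1/3)) are asymptotically negligible.
Constants are absorbed, so the tightest bound is O(n² log n).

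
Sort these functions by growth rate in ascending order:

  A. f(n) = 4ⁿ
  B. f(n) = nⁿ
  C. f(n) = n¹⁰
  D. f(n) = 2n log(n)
D < C < A < B

Comparing growth rates:
D = 2n log(n) is O(n log n)
C = n¹⁰ is O(n¹⁰)
A = 4ⁿ is O(4ⁿ)
B = nⁿ is O(nⁿ)

Therefore, the order from slowest to fastest is: D < C < A < B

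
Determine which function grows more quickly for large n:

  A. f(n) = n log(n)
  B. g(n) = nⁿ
B

f(n) = n log(n) is O(n log n), while g(n) = nⁿ is O(nⁿ).
Since O(nⁿ) grows faster than O(n log n), g(n) dominates.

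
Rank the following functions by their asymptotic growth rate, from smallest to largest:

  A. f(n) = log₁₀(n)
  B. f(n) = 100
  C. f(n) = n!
B < A < C

Comparing growth rates:
B = 100 is O(1)
A = log₁₀(n) is O(log n)
C = n! is O(n!)

Therefore, the order from slowest to fastest is: B < A < C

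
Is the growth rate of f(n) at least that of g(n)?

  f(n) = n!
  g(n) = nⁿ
False

f(n) = n! is O(n!), and g(n) = nⁿ is O(nⁿ).
Since O(n!) grows slower than O(nⁿ), f(n) = Ω(g(n)) is false.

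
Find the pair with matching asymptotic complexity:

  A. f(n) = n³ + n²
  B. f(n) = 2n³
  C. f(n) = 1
A and B

Examining each function:
  A. n³ + n² is O(n³)
  B. 2n³ is O(n³)
  C. 1 is O(1)

Functions A and B both have the same complexity class.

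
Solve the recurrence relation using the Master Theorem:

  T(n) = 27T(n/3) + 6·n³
Θ(n³ log n)

Master Theorem: a = 27, b = 3, f(n) = 6·n³.
Compute the critical exponent d = log₃(27) = 3.
Compare f(n) = Θ(n³) against n^d:
  k = 3 = d, so f(n) = Θ(n^d) — Case 2.
  Work is balanced across levels: T(n) = Θ(n^d log n) = Θ(n³ log n).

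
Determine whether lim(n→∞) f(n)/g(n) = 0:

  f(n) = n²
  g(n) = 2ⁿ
True

f(n) = n² is O(n²), and g(n) = 2ⁿ is O(2ⁿ).
Since O(n²) grows strictly slower than O(2ⁿ), f(n) = o(g(n)) is true.
This means lim(n→∞) f(n)/g(n) = 0.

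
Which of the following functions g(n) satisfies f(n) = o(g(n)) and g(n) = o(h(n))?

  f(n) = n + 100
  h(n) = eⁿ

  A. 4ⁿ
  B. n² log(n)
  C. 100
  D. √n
B

We need g(n) with n + 100 = o(g(n)) and g(n) = o(eⁿ), i.e. O(n) ≺ g ≺ O(eⁿ).
Check each option:
  A. 4ⁿ — O(4ⁿ) does not grow strictly slower than h(n)
  B. n² log(n) — O(n² log n) is strictly between O(n) and O(eⁿ) ✓
  C. 100 — O(1) does not grow strictly faster than f(n)
  D. √n — O(√n) does not grow strictly faster than f(n)

Only option B (n² log(n)) lies strictly between.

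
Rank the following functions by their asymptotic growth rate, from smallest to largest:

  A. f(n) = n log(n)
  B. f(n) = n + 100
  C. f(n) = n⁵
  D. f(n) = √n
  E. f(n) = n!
D < B < A < C < E

Comparing growth rates:
D = √n is O(√n)
B = n + 100 is O(n)
A = n log(n) is O(n log n)
C = n⁵ is O(n⁵)
E = n! is O(n!)

Therefore, the order from slowest to fastest is: D < B < A < C < E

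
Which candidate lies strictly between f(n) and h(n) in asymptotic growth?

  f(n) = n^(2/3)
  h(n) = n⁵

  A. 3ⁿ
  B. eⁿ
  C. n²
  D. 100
C

We need g(n) with n^(2/3) = o(g(n)) and g(n) = o(n⁵), i.e. O(n^(2/3)) ≺ g ≺ O(n⁵).
Check each option:
  A. 3ⁿ — O(3ⁿ) does not grow strictly slower than h(n)
  B. eⁿ — O(eⁿ) does not grow strictly slower than h(n)
  C. n² — O(n²) is strictly between O(n^(2/3)) and O(n⁵) ✓
  D. 100 — O(1) does not grow strictly faster than f(n)

Only option C (n²) lies strictly between.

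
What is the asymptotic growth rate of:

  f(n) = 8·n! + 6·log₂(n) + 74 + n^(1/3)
Θ(n!)

Order the terms by growth rate: 74 ≺ 6·log₂(n) ≺ n^(1/3) ≺ 8·n!.
The fastest-growing term 8·n! dominates as n → ∞; dropping its constant factor gives Θ(n!).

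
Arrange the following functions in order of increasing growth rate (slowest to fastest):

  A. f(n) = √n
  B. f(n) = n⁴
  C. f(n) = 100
C < A < B

Comparing growth rates:
C = 100 is O(1)
A = √n is O(√n)
B = n⁴ is O(n⁴)

Therefore, the order from slowest to fastest is: C < A < B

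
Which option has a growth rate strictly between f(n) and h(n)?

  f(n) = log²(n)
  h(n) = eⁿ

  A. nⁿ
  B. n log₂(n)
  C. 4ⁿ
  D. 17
B

We need g(n) with log²(n) = o(g(n)) and g(n) = o(eⁿ), i.e. O(log² n) ≺ g ≺ O(eⁿ).
Check each option:
  A. nⁿ — O(nⁿ) does not grow strictly slower than h(n)
  B. n log₂(n) — O(n log n) is strictly between O(log² n) and O(eⁿ) ✓
  C. 4ⁿ — O(4ⁿ) does not grow strictly slower than h(n)
  D. 17 — O(1) does not grow strictly faster than f(n)

Only option B (n log₂(n)) lies strictly between.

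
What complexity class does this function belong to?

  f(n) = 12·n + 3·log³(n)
O(n)

The dominant term in 12·n + 3·log³(n) is 12·n, which is Θ(n).
Lower-order terms (3·log³(n)) are asymptotically negligible.
Constants are absorbed, so the tightest bound is O(n).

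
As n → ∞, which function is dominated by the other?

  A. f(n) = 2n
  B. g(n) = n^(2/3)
B

f(n) = 2n is O(n), while g(n) = n^(2/3) is O(n^(2/3)).
Since O(n^(2/3)) grows slower than O(n), g(n) is dominated.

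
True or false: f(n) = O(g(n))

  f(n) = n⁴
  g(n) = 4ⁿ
True

f(n) = n⁴ is O(n⁴), and g(n) = 4ⁿ is O(4ⁿ).
Since O(n⁴) ⊆ O(4ⁿ) (f grows no faster than g), f(n) = O(g(n)) is true.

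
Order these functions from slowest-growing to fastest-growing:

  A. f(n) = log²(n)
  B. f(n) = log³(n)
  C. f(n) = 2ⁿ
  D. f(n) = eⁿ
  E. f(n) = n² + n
A < B < E < C < D

Comparing growth rates:
A = log²(n) is O(log² n)
B = log³(n) is O(log³ n)
E = n² + n is O(n²)
C = 2ⁿ is O(2ⁿ)
D = eⁿ is O(eⁿ)

Therefore, the order from slowest to fastest is: A < B < E < C < D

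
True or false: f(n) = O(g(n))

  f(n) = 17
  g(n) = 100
True

f(n) = 17 and g(n) = 100 are both O(1).
Big-O permits equal growth rates (f ≤ c·g for some c), so f(n) = O(g(n)) is true.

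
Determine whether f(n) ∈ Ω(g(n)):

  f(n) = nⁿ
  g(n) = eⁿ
True

f(n) = nⁿ is O(nⁿ), and g(n) = eⁿ is O(eⁿ).
Since O(nⁿ) grows at least as fast as O(eⁿ), f(n) = Ω(g(n)) is true.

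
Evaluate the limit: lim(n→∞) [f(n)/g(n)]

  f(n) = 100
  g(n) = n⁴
0

Since 100 (O(1)) grows slower than n⁴ (O(n⁴)),
the ratio f(n)/g(n) → 0 as n → ∞.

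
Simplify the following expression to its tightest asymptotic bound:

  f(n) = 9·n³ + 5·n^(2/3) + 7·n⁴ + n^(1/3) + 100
Θ(n⁴)

Order the terms by growth rate: 100 ≺ n^(1/3) ≺ 5·n^(2/3) ≺ 9·n³ ≺ 7·n⁴.
The fastest-growing term 7·n⁴ dominates as n → ∞; dropping its constant factor gives Θ(n⁴).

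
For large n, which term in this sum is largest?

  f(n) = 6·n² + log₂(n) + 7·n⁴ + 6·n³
7·n⁴

Looking at each term:
  - 6·n² is O(n²)
  - log₂(n) is O(log n)
  - 7·n⁴ is O(n⁴)
  - 6·n³ is O(n³)

The term 7·n⁴ (O(n⁴)) grows fastest and dominates all others.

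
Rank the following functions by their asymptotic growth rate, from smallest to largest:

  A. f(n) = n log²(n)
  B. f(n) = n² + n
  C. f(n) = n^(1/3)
C < A < B

Comparing growth rates:
C = n^(1/3) is O(n^(1/3))
A = n log²(n) is O(n log² n)
B = n² + n is O(n²)

Therefore, the order from slowest to fastest is: C < A < B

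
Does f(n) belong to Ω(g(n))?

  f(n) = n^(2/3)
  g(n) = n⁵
False

f(n) = n^(2/3) is O(n^(2/3)), and g(n) = n⁵ is O(n⁵).
Since O(n^(2/3)) grows slower than O(n⁵), f(n) = Ω(g(n)) is false.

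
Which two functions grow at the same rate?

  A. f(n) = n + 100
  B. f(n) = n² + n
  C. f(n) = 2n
A and C

Examining each function:
  A. n + 100 is O(n)
  B. n² + n is O(n²)
  C. 2n is O(n)

Functions A and C both have the same complexity class.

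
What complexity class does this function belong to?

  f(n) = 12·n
O(n)

The dominant term in 12·n is 12·n, which is Θ(n).
Constants are absorbed, so the tightest bound is O(n).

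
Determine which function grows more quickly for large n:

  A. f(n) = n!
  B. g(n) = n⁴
A

f(n) = n! is O(n!), while g(n) = n⁴ is O(n⁴).
Since O(n!) grows faster than O(n⁴), f(n) dominates.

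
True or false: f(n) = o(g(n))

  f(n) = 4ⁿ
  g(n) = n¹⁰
False

f(n) = 4ⁿ is O(4ⁿ), and g(n) = n¹⁰ is O(n¹⁰).
Since O(4ⁿ) grows faster than or equal to O(n¹⁰), f(n) = o(g(n)) is false.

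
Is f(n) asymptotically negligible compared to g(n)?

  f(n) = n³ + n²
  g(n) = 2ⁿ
True

f(n) = n³ + n² is O(n³), and g(n) = 2ⁿ is O(2ⁿ).
Since O(n³) grows strictly slower than O(2ⁿ), f(n) = o(g(n)) is true.
This means lim(n→∞) f(n)/g(n) = 0.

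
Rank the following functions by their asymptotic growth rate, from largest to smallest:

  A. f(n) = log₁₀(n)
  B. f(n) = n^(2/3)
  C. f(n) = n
C > B > A

Comparing growth rates:
C = n is O(n)
B = n^(2/3) is O(n^(2/3))
A = log₁₀(n) is O(log n)

Therefore, the order from fastest to slowest is: C > B > A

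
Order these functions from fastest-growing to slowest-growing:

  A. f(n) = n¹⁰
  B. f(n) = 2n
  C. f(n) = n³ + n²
A > C > B

Comparing growth rates:
A = n¹⁰ is O(n¹⁰)
C = n³ + n² is O(n³)
B = 2n is O(n)

Therefore, the order from fastest to slowest is: A > C > B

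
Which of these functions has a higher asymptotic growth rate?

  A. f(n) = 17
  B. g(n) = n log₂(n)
B

f(n) = 17 is O(1), while g(n) = n log₂(n) is O(n log n).
Since O(n log n) grows faster than O(1), g(n) dominates.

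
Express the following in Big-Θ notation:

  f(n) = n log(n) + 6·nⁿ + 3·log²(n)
Θ(nⁿ)

Order the terms by growth rate: 3·log²(n) ≺ n log(n) ≺ 6·nⁿ.
The fastest-growing term 6·nⁿ dominates as n → ∞; dropping its constant factor gives Θ(nⁿ).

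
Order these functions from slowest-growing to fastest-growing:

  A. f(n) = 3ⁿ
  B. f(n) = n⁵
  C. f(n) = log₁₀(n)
C < B < A

Comparing growth rates:
C = log₁₀(n) is O(log n)
B = n⁵ is O(n⁵)
A = 3ⁿ is O(3ⁿ)

Therefore, the order from slowest to fastest is: C < B < A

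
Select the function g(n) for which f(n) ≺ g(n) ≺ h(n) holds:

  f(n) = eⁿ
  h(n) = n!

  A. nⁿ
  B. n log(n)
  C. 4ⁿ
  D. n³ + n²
C

We need g(n) with eⁿ = o(g(n)) and g(n) = o(n!), i.e. O(eⁿ) ≺ g ≺ O(n!).
Check each option:
  A. nⁿ — O(nⁿ) does not grow strictly slower than h(n)
  B. n log(n) — O(n log n) does not grow strictly faster than f(n)
  C. 4ⁿ — O(4ⁿ) is strictly between O(eⁿ) and O(n!) ✓
  D. n³ + n² — O(n³) does not grow strictly faster than f(n)

Only option C (4ⁿ) lies strictly between.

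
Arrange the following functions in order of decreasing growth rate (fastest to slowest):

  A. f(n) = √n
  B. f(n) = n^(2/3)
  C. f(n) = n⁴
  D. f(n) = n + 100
C > D > B > A

Comparing growth rates:
C = n⁴ is O(n⁴)
D = n + 100 is O(n)
B = n^(2/3) is O(n^(2/3))
A = √n is O(√n)

Therefore, the order from fastest to slowest is: C > D > B > A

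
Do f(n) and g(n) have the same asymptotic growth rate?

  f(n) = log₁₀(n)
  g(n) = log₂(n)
True

f(n) = log₁₀(n) and g(n) = log₂(n) are both O(log n).
Since they have the same asymptotic growth rate, f(n) = Θ(g(n)) is true.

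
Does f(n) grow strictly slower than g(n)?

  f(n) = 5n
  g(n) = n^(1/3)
False

f(n) = 5n is O(n), and g(n) = n^(1/3) is O(n^(1/3)).
Since O(n) grows faster than or equal to O(n^(1/3)), f(n) = o(g(n)) is false.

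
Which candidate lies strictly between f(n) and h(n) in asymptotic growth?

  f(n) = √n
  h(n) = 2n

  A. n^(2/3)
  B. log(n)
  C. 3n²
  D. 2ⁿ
A

We need g(n) with √n = o(g(n)) and g(n) = o(2n), i.e. O(√n) ≺ g ≺ O(n).
Check each option:
  A. n^(2/3) — O(n^(2/3)) is strictly between O(√n) and O(n) ✓
  B. log(n) — O(log n) does not grow strictly faster than f(n)
  C. 3n² — O(n²) does not grow strictly slower than h(n)
  D. 2ⁿ — O(2ⁿ) does not grow strictly slower than h(n)

Only option A (n^(2/3)) lies strictly between.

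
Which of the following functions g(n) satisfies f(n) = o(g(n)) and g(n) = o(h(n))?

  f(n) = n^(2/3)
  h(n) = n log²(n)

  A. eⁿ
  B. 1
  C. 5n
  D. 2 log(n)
C

We need g(n) with n^(2/3) = o(g(n)) and g(n) = o(n log²(n)), i.e. O(n^(2/3)) ≺ g ≺ O(n log² n).
Check each option:
  A. eⁿ — O(eⁿ) does not grow strictly slower than h(n)
  B. 1 — O(1) does not grow strictly faster than f(n)
  C. 5n — O(n) is strictly between O(n^(2/3)) and O(n log² n) ✓
  D. 2 log(n) — O(log n) does not grow strictly faster than f(n)

Only option C (5n) lies strictly between.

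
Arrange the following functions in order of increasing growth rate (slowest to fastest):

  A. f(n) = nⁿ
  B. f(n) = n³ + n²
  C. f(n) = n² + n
C < B < A

Comparing growth rates:
C = n² + n is O(n²)
B = n³ + n² is O(n³)
A = nⁿ is O(nⁿ)

Therefore, the order from slowest to fastest is: C < B < A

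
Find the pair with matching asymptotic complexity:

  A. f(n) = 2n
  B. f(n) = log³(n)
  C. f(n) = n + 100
A and C

Examining each function:
  A. 2n is O(n)
  B. log³(n) is O(log³ n)
  C. n + 100 is O(n)

Functions A and C both have the same complexity class.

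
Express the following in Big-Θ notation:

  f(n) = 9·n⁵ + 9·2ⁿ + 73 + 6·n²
Θ(2ⁿ)

Order the terms by growth rate: 73 ≺ 6·n² ≺ 9·n⁵ ≺ 9·2ⁿ.
The fastest-growing term 9·2ⁿ dominates as n → ∞; dropping its constant factor gives Θ(2ⁿ).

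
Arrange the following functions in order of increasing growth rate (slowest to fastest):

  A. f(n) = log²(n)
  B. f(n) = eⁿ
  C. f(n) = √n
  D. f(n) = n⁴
A < C < D < B

Comparing growth rates:
A = log²(n) is O(log² n)
C = √n is O(√n)
D = n⁴ is O(n⁴)
B = eⁿ is O(eⁿ)

Therefore, the order from slowest to fastest is: A < C < D < B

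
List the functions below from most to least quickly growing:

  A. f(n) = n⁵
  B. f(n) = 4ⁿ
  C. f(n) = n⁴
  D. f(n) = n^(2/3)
B > A > C > D

Comparing growth rates:
B = 4ⁿ is O(4ⁿ)
A = n⁵ is O(n⁵)
C = n⁴ is O(n⁴)
D = n^(2/3) is O(n^(2/3))

Therefore, the order from fastest to slowest is: B > A > C > D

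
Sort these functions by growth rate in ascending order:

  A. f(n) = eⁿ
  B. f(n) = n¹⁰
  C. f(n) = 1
C < B < A

Comparing growth rates:
C = 1 is O(1)
B = n¹⁰ is O(n¹⁰)
A = eⁿ is O(eⁿ)

Therefore, the order from slowest to fastest is: C < B < A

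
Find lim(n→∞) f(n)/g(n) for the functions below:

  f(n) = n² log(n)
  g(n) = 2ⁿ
0

Since n² log(n) (O(n² log n)) grows slower than 2ⁿ (O(2ⁿ)),
the ratio f(n)/g(n) → 0 as n → ∞.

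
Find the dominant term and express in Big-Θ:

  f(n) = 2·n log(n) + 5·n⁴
Θ(n⁴)

Order the terms by growth rate: 2·n log(n) ≺ 5·n⁴.
The fastest-growing term 5·n⁴ dominates as n → ∞; dropping its constant factor gives Θ(n⁴).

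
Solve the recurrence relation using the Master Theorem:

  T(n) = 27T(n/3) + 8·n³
Θ(n³ log n)

Master Theorem: a = 27, b = 3, f(n) = 8·n³.
Compute the critical exponent d = log₃(27) = 3.
Compare f(n) = Θ(n³) against n^d:
  k = 3 = d, so f(n) = Θ(n^d) — Case 2.
  Work is balanced across levels: T(n) = Θ(n^d log n) = Θ(n³ log n).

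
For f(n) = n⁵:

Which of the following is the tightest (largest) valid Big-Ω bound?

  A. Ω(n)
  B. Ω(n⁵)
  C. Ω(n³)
B

f(n) = n⁵ is Ω(n⁵).
All listed options are valid Big-Ω bounds (lower bounds),
but Ω(n⁵) is the tightest (largest valid bound).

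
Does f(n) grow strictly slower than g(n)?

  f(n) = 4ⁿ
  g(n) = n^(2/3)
False

f(n) = 4ⁿ is O(4ⁿ), and g(n) = n^(2/3) is O(n^(2/3)).
Since O(4ⁿ) grows faster than or equal to O(n^(2/3)), f(n) = o(g(n)) is false.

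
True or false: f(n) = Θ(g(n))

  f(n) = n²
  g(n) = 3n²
True

f(n) = n² and g(n) = 3n² are both O(n²).
Since they have the same asymptotic growth rate, f(n) = Θ(g(n)) is true.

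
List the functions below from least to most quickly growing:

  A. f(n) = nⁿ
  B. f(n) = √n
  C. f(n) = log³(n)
C < B < A

Comparing growth rates:
C = log³(n) is O(log³ n)
B = √n is O(√n)
A = nⁿ is O(nⁿ)

Therefore, the order from slowest to fastest is: C < B < A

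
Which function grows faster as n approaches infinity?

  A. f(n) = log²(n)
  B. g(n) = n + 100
B

f(n) = log²(n) is O(log² n), while g(n) = n + 100 is O(n).
Since O(n) grows faster than O(log² n), g(n) dominates.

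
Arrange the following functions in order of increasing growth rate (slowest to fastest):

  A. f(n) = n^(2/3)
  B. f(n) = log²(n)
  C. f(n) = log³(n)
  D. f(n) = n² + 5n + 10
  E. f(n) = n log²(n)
B < C < A < E < D

Comparing growth rates:
B = log²(n) is O(log² n)
C = log³(n) is O(log³ n)
A = n^(2/3) is O(n^(2/3))
E = n log²(n) is O(n log² n)
D = n² + 5n + 10 is O(n²)

Therefore, the order from slowest to fastest is: B < C < A < E < D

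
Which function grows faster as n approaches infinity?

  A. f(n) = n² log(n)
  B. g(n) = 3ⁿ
B

f(n) = n² log(n) is O(n² log n), while g(n) = 3ⁿ is O(3ⁿ).
Since O(3ⁿ) grows faster than O(n² log n), g(n) dominates.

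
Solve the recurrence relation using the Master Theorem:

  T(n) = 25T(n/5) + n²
Θ(n² log n)

Master Theorem: a = 25, b = 5, f(n) = n².
Compute the critical exponent d = log₅(25) = 2.
Compare f(n) = Θ(n²) against n^d:
  k = 2 = d, so f(n) = Θ(n^d) — Case 2.
  Work is balanced across levels: T(n) = Θ(n^d log n) = Θ(n² log n).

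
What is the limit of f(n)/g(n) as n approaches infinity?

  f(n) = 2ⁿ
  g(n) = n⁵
∞

Since 2ⁿ (O(2ⁿ)) grows faster than n⁵ (O(n⁵)),
the ratio f(n)/g(n) → ∞ as n → ∞.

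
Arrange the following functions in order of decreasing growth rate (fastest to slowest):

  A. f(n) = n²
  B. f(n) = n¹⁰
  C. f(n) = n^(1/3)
B > A > C

Comparing growth rates:
B = n¹⁰ is O(n¹⁰)
A = n² is O(n²)
C = n^(1/3) is O(n^(1/3))

Therefore, the order from fastest to slowest is: B > A > C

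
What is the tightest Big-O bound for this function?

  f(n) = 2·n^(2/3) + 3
O(n^(2/3))

The dominant term in 2·n^(2/3) + 3 is 2·n^(2/3), which is Θ(n^(2/3)).
Lower-order terms (3) are asymptotically negligible.
Constants are absorbed, so the tightest bound is O(n^(2/3)).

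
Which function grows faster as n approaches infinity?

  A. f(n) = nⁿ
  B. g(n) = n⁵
A

f(n) = nⁿ is O(nⁿ), while g(n) = n⁵ is O(n⁵).
Since O(nⁿ) grows faster than O(n⁵), f(n) dominates.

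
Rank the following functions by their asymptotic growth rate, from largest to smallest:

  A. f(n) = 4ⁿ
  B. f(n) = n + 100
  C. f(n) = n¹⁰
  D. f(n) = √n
A > C > B > D

Comparing growth rates:
A = 4ⁿ is O(4ⁿ)
C = n¹⁰ is O(n¹⁰)
B = n + 100 is O(n)
D = √n is O(√n)

Therefore, the order from fastest to slowest is: A > C > B > D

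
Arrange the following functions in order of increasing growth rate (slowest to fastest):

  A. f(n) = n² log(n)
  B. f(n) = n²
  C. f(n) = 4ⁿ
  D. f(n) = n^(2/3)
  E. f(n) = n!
D < B < A < C < E

Comparing growth rates:
D = n^(2/3) is O(n^(2/3))
B = n² is O(n²)
A = n² log(n) is O(n² log n)
C = 4ⁿ is O(4ⁿ)
E = n! is O(n!)

Therefore, the order from slowest to fastest is: D < B < A < C < E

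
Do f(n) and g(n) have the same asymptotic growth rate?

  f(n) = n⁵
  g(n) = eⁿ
False

f(n) = n⁵ is O(n⁵), and g(n) = eⁿ is O(eⁿ).
Since they have different growth rates, f(n) = Θ(g(n)) is false.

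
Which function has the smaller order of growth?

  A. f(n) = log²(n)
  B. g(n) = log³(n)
A

f(n) = log²(n) is O(log² n), while g(n) = log³(n) is O(log³ n).
Since O(log² n) grows slower than O(log³ n), f(n) is dominated.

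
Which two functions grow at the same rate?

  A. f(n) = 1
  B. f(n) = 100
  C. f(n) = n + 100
A and B

Examining each function:
  A. 1 is O(1)
  B. 100 is O(1)
  C. n + 100 is O(n)

Functions A and B both have the same complexity class.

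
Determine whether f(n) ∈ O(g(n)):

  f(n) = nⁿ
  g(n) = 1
False

f(n) = nⁿ is O(nⁿ), and g(n) = 1 is O(1).
Since O(nⁿ) grows faster than O(1), f(n) = O(g(n)) is false.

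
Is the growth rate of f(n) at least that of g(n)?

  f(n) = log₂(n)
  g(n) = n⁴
False

f(n) = log₂(n) is O(log n), and g(n) = n⁴ is O(n⁴).
Since O(log n) grows slower than O(n⁴), f(n) = Ω(g(n)) is false.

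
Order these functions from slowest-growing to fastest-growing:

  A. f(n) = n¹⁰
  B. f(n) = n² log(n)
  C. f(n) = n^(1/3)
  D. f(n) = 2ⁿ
C < B < A < D

Comparing growth rates:
C = n^(1/3) is O(n^(1/3))
B = n² log(n) is O(n² log n)
A = n¹⁰ is O(n¹⁰)
D = 2ⁿ is O(2ⁿ)

Therefore, the order from slowest to fastest is: C < B < A < D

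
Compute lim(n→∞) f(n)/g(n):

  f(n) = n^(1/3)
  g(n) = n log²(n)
0

Since n^(1/3) (O(n^(1/3))) grows slower than n log²(n) (O(n log² n)),
the ratio f(n)/g(n) → 0 as n → ∞.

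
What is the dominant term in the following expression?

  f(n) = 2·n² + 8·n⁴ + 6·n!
6·n!

Looking at each term:
  - 2·n² is O(n²)
  - 8·n⁴ is O(n⁴)
  - 6·n! is O(n!)

The term 6·n! (O(n!)) grows fastest and dominates all others.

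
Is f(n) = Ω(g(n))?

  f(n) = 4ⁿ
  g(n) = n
True

f(n) = 4ⁿ is O(4ⁿ), and g(n) = n is O(n).
Since O(4ⁿ) grows at least as fast as O(n), f(n) = Ω(g(n)) is true.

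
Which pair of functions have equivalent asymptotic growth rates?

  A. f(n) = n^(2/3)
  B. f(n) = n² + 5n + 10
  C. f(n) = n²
B and C

Examining each function:
  A. n^(2/3) is O(n^(2/3))
  B. n² + 5n + 10 is O(n²)
  C. n² is O(n²)

Functions B and C both have the same complexity class.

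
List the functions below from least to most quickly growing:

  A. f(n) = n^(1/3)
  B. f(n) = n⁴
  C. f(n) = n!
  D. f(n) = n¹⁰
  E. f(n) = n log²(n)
A < E < B < D < C

Comparing growth rates:
A = n^(1/3) is O(n^(1/3))
E = n log²(n) is O(n log² n)
B = n⁴ is O(n⁴)
D = n¹⁰ is O(n¹⁰)
C = n! is O(n!)

Therefore, the order from slowest to fastest is: A < E < B < D < C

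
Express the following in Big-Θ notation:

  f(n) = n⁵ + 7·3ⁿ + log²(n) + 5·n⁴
Θ(3ⁿ)

Order the terms by growth rate: log²(n) ≺ 5·n⁴ ≺ n⁵ ≺ 7·3ⁿ.
The fastest-growing term 7·3ⁿ dominates as n → ∞; dropping its constant factor gives Θ(3ⁿ).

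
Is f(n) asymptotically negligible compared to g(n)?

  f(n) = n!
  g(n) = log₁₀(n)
False

f(n) = n! is O(n!), and g(n) = log₁₀(n) is O(log n).
Since O(n!) grows faster than or equal to O(log n), f(n) = o(g(n)) is false.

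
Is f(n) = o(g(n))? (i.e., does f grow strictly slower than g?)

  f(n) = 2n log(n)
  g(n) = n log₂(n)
False

f(n) = 2n log(n) is O(n log n), and g(n) = n log₂(n) is O(n log n).
Since they have the same growth rate, f(n) = o(g(n)) is false.
(f = o(g) requires f to grow strictly slower, not equal.)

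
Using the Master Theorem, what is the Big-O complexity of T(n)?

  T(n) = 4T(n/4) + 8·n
Θ(n log n)

Master Theorem: a = 4, b = 4, f(n) = 8·n.
Compute the critical exponent d = log₄(4) = 1.
Compare f(n) = Θ(n) against n^d:
  k = 1 = d, so f(n) = Θ(n^d) — Case 2.
  Work is balanced across levels: T(n) = Θ(n^d log n) = Θ(n log n).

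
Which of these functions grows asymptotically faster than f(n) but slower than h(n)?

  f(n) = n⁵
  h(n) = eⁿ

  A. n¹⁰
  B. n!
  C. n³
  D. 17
A

We need g(n) with n⁵ = o(g(n)) and g(n) = o(eⁿ), i.e. O(n⁵) ≺ g ≺ O(eⁿ).
Check each option:
  A. n¹⁰ — O(n¹⁰) is strictly between O(n⁵) and O(eⁿ) ✓
  B. n! — O(n!) does not grow strictly slower than h(n)
  C. n³ — O(n³) does not grow strictly faster than f(n)
  D. 17 — O(1) does not grow strictly faster than f(n)

Only option A (n¹⁰) lies strictly between.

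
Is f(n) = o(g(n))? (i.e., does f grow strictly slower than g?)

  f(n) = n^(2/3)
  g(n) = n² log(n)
True

f(n) = n^(2/3) is O(n^(2/3)), and g(n) = n² log(n) is O(n² log n).
Since O(n^(2/3)) grows strictly slower than O(n² log n), f(n) = o(g(n)) is true.
This means lim(n→∞) f(n)/g(n) = 0.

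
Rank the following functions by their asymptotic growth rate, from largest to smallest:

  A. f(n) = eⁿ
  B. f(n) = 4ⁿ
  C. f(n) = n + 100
B > A > C

Comparing growth rates:
B = 4ⁿ is O(4ⁿ)
A = eⁿ is O(eⁿ)
C = n + 100 is O(n)

Therefore, the order from fastest to slowest is: B > A > C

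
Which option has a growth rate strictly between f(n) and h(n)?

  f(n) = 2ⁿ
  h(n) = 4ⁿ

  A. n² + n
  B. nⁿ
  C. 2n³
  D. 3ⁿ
D

We need g(n) with 2ⁿ = o(g(n)) and g(n) = o(4ⁿ), i.e. O(2ⁿ) ≺ g ≺ O(4ⁿ).
Check each option:
  A. n² + n — O(n²) does not grow strictly faster than f(n)
  B. nⁿ — O(nⁿ) does not grow strictly slower than h(n)
  C. 2n³ — O(n³) does not grow strictly faster than f(n)
  D. 3ⁿ — O(3ⁿ) is strictly between O(2ⁿ) and O(4ⁿ) ✓

Only option D (3ⁿ) lies strictly between.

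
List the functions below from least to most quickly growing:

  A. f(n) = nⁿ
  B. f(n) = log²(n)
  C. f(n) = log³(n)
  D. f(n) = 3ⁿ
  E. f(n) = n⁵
B < C < E < D < A

Comparing growth rates:
B = log²(n) is O(log² n)
C = log³(n) is O(log³ n)
E = n⁵ is O(n⁵)
D = 3ⁿ is O(3ⁿ)
A = nⁿ is O(nⁿ)

Therefore, the order from slowest to fastest is: B < C < E < D < A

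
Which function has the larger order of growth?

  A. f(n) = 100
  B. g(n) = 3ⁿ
B

f(n) = 100 is O(1), while g(n) = 3ⁿ is O(3ⁿ).
Since O(3ⁿ) grows faster than O(1), g(n) dominates.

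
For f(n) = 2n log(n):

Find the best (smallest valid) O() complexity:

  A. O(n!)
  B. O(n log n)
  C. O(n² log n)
B

f(n) = 2n log(n) is O(n log n).
All listed options are valid Big-O bounds (upper bounds),
but O(n log n) is the tightest (smallest valid bound).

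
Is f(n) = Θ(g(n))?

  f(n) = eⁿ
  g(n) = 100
False

f(n) = eⁿ is O(eⁿ), and g(n) = 100 is O(1).
Since they have different growth rates, f(n) = Θ(g(n)) is false.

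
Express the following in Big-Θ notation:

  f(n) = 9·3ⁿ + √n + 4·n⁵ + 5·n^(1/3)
Θ(3ⁿ)

Order the terms by growth rate: 5·n^(1/3) ≺ √n ≺ 4·n⁵ ≺ 9·3ⁿ.
The fastest-growing term 9·3ⁿ dominates as n → ∞; dropping its constant factor gives Θ(3ⁿ).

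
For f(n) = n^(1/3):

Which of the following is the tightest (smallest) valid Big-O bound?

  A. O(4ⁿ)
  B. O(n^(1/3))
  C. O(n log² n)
B

f(n) = n^(1/3) is O(n^(1/3)).
All listed options are valid Big-O bounds (upper bounds),
but O(n^(1/3)) is the tightest (smallest valid bound).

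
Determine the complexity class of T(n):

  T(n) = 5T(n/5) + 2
Θ(n)

Master Theorem: a = 5, b = 5, f(n) = 2.
Compute the critical exponent d = log₅(5) = 1.
Compare f(n) = Θ(1) against n^d:
  k = 0 < d = 1, so f(n) = O(n^(d-ε)) — Case 1.
  The recursion cost dominates: T(n) = Θ(n^d) = Θ(n).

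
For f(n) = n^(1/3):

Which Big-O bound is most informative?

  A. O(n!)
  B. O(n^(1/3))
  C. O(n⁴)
B

f(n) = n^(1/3) is O(n^(1/3)).
All listed options are valid Big-O bounds (upper bounds),
but O(n^(1/3)) is the tightest (smallest valid bound).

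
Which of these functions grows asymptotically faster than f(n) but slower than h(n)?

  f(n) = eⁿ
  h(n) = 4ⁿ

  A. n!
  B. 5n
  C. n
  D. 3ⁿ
D

We need g(n) with eⁿ = o(g(n)) and g(n) = o(4ⁿ), i.e. O(eⁿ) ≺ g ≺ O(4ⁿ).
Check each option:
  A. n! — O(n!) does not grow strictly slower than h(n)
  B. 5n — O(n) does not grow strictly faster than f(n)
  C. n — O(n) does not grow strictly faster than f(n)
  D. 3ⁿ — O(3ⁿ) is strictly between O(eⁿ) and O(4ⁿ) ✓

Only option D (3ⁿ) lies strictly between.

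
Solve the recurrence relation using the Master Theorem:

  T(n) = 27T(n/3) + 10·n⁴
Θ(n⁴)

Master Theorem: a = 27, b = 3, f(n) = 10·n⁴.
Compute the critical exponent d = log₃(27) = 3.
Compare f(n) = Θ(n⁴) against n^d:
  k = 4 > d = 3, so f(n) = Ω(n^(d+ε)) — Case 3.
  Regularity: a·(n/b)^4/n^4 = a/b^4 = 27/81 < 1 ✓.
  The top-level work dominates: T(n) = Θ(f(n)) = Θ(n⁴).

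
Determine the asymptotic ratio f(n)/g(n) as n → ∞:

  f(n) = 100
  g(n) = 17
100/17

Since 100 and 17 have the same growth rate (O(1)),
the ratio converges to a constant: 100/17.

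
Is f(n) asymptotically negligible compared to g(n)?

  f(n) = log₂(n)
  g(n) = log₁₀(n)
False

f(n) = log₂(n) is O(log n), and g(n) = log₁₀(n) is O(log n).
Since they have the same growth rate, f(n) = o(g(n)) is false.
(f = o(g) requires f to grow strictly slower, not equal.)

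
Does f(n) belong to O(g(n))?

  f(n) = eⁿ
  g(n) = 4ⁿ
True

f(n) = eⁿ is O(eⁿ), and g(n) = 4ⁿ is O(4ⁿ).
Since O(eⁿ) ⊆ O(4ⁿ) (f grows no faster than g), f(n) = O(g(n)) is true.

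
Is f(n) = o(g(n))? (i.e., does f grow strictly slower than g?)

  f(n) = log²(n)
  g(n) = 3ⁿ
True

f(n) = log²(n) is O(log² n), and g(n) = 3ⁿ is O(3ⁿ).
Since O(log² n) grows strictly slower than O(3ⁿ), f(n) = o(g(n)) is true.
This means lim(n→∞) f(n)/g(n) = 0.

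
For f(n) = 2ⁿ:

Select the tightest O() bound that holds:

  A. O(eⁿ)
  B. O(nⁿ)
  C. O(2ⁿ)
C

f(n) = 2ⁿ is O(2ⁿ).
All listed options are valid Big-O bounds (upper bounds),
but O(2ⁿ) is the tightest (smallest valid bound).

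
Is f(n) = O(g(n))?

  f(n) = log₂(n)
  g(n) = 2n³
True

f(n) = log₂(n) is O(log n), and g(n) = 2n³ is O(n³).
Since O(log n) ⊆ O(n³) (f grows no faster than g), f(n) = O(g(n)) is true.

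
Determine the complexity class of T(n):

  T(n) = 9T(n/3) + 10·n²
Θ(n² log n)

Master Theorem: a = 9, b = 3, f(n) = 10·n².
Compute the critical exponent d = log₃(9) = 2.
Compare f(n) = Θ(n²) against n^d:
  k = 2 = d, so f(n) = Θ(n^d) — Case 2.
  Work is balanced across levels: T(n) = Θ(n^d log n) = Θ(n² log n).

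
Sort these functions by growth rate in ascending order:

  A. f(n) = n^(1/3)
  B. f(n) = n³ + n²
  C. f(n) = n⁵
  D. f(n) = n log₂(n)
A < D < B < C

Comparing growth rates:
A = n^(1/3) is O(n^(1/3))
D = n log₂(n) is O(n log n)
B = n³ + n² is O(n³)
C = n⁵ is O(n⁵)

Therefore, the order from slowest to fastest is: A < D < B < C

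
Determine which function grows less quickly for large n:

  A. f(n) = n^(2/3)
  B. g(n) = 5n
A

f(n) = n^(2/3) is O(n^(2/3)), while g(n) = 5n is O(n).
Since O(n^(2/3)) grows slower than O(n), f(n) is dominated.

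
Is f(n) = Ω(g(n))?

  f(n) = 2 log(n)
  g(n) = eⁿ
False

f(n) = 2 log(n) is O(log n), and g(n) = eⁿ is O(eⁿ).
Since O(log n) grows slower than O(eⁿ), f(n) = Ω(g(n)) is false.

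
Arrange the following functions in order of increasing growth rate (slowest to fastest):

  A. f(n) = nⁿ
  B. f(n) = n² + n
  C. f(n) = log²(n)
C < B < A

Comparing growth rates:
C = log²(n) is O(log² n)
B = n² + n is O(n²)
A = nⁿ is O(nⁿ)

Therefore, the order from slowest to fastest is: C < B < A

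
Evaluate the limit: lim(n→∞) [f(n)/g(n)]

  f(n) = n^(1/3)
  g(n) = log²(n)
∞

Since n^(1/3) (O(n^(1/3))) grows faster than log²(n) (O(log² n)),
the ratio f(n)/g(n) → ∞ as n → ∞.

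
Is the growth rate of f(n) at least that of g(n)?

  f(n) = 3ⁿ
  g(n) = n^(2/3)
True

f(n) = 3ⁿ is O(3ⁿ), and g(n) = n^(2/3) is O(n^(2/3)).
Since O(3ⁿ) grows at least as fast as O(n^(2/3)), f(n) = Ω(g(n)) is true.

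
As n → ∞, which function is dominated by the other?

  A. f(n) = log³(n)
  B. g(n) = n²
A

f(n) = log³(n) is O(log³ n), while g(n) = n² is O(n²).
Since O(log³ n) grows slower than O(n²), f(n) is dominated.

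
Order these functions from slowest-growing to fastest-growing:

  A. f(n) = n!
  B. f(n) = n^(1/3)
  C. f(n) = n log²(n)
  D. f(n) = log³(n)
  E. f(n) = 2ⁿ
D < B < C < E < A

Comparing growth rates:
D = log³(n) is O(log³ n)
B = n^(1/3) is O(n^(1/3))
C = n log²(n) is O(n log² n)
E = 2ⁿ is O(2ⁿ)
A = n! is O(n!)

Therefore, the order from slowest to fastest is: D < B < C < E < A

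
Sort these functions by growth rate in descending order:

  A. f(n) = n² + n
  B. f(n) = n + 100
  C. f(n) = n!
C > A > B

Comparing growth rates:
C = n! is O(n!)
A = n² + n is O(n²)
B = n + 100 is O(n)

Therefore, the order from fastest to slowest is: C > A > B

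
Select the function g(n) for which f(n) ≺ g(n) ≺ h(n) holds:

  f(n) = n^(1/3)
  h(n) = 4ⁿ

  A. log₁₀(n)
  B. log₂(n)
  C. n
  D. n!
C

We need g(n) with n^(1/3) = o(g(n)) and g(n) = o(4ⁿ), i.e. O(n^(1/3)) ≺ g ≺ O(4ⁿ).
Check each option:
  A. log₁₀(n) — O(log n) does not grow strictly faster than f(n)
  B. log₂(n) — O(log n) does not grow strictly faster than f(n)
  C. n — O(n) is strictly between O(n^(1/3)) and O(4ⁿ) ✓
  D. n! — O(n!) does not grow strictly slower than h(n)

Only option C (n) lies strictly between.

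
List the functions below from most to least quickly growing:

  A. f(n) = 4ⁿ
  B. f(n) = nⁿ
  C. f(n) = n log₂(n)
B > A > C

Comparing growth rates:
B = nⁿ is O(nⁿ)
A = 4ⁿ is O(4ⁿ)
C = n log₂(n) is O(n log n)

Therefore, the order from fastest to slowest is: B > A > C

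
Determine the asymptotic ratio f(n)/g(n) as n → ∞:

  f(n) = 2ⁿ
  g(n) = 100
∞

Since 2ⁿ (O(2ⁿ)) grows faster than 100 (O(1)),
the ratio f(n)/g(n) → ∞ as n → ∞.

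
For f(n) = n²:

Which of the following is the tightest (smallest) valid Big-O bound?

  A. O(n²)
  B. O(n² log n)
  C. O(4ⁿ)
A

f(n) = n² is O(n²).
All listed options are valid Big-O bounds (upper bounds),
but O(n²) is the tightest (smallest valid bound).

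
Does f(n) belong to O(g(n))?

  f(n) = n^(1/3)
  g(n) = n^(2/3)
True

f(n) = n^(1/3) is O(n^(1/3)), and g(n) = n^(2/3) is O(n^(2/3)).
Since O(n^(1/3)) ⊆ O(n^(2/3)) (f grows no faster than g), f(n) = O(g(n)) is true.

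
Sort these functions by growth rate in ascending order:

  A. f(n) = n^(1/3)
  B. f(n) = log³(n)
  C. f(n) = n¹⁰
B < A < C

Comparing growth rates:
B = log³(n) is O(log³ n)
A = n^(1/3) is O(n^(1/3))
C = n¹⁰ is O(n¹⁰)

Therefore, the order from slowest to fastest is: B < A < C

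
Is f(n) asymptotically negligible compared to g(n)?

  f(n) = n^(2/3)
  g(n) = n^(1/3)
False

f(n) = n^(2/3) is O(n^(2/3)), and g(n) = n^(1/3) is O(n^(1/3)).
Since O(n^(2/3)) grows faster than or equal to O(n^(1/3)), f(n) = o(g(n)) is false.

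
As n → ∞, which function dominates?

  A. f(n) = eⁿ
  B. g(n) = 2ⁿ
A

f(n) = eⁿ is O(eⁿ), while g(n) = 2ⁿ is O(2ⁿ).
Since O(eⁿ) grows faster than O(2ⁿ), f(n) dominates.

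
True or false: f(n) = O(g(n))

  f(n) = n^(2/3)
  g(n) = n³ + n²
True

f(n) = n^(2/3) is O(n^(2/3)), and g(n) = n³ + n² is O(n³).
Since O(n^(2/3)) ⊆ O(n³) (f grows no faster than g), f(n) = O(g(n)) is true.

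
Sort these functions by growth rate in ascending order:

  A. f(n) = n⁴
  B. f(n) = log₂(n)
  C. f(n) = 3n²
B < C < A

Comparing growth rates:
B = log₂(n) is O(log n)
C = 3n² is O(n²)
A = n⁴ is O(n⁴)

Therefore, the order from slowest to fastest is: B < C < A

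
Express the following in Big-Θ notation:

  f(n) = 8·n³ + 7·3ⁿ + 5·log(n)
Θ(3ⁿ)

Order the terms by growth rate: 5·log(n) ≺ 8·n³ ≺ 7·3ⁿ.
The fastest-growing term 7·3ⁿ dominates as n → ∞; dropping its constant factor gives Θ(3ⁿ).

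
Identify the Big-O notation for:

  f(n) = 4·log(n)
O(log n)

The dominant term in 4·log(n) is 4·log(n), which is Θ(log n).
Constants are absorbed, so the tightest bound is O(log n).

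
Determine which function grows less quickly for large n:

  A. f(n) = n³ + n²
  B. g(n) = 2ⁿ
A

f(n) = n³ + n² is O(n³), while g(n) = 2ⁿ is O(2ⁿ).
Since O(n³) grows slower than O(2ⁿ), f(n) is dominated.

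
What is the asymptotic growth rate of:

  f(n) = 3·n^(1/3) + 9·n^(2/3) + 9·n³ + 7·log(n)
Θ(n³)

Order the terms by growth rate: 7·log(n) ≺ 3·n^(1/3) ≺ 9·n^(2/3) ≺ 9·n³.
The fastest-growing term 9·n³ dominates as n → ∞; dropping its constant factor gives Θ(n³).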